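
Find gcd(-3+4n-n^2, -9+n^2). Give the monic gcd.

-3+n

By polynomial division,
  -n^2+4n-3 = (-1)(n^2-9) + (4n-12)
  n^2-9 = ((1/4)n+3/4)(4n-12) + (0)
Last nonzero remainder: 4n-12. Dividing through by 4 gives the monic gcd n-3.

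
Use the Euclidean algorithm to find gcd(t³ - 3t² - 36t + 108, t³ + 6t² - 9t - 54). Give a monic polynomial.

By polynomial division,
  t³ - 3t² - 36t + 108 = (t³ + 6t² - 9t - 54) + (-9t² - 27t + 162)
  t³ + 6t² - 9t - 54 = (-(1/9)t - 1/3)(-9t² - 27t + 162) + (0)
Last nonzero remainder: -9t² - 27t + 162. Dividing through by -9 gives the monic gcd t² + 3t - 18.

t² + 3t - 18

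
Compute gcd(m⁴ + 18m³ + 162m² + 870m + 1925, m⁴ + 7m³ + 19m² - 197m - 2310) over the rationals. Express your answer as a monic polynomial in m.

m³ + 13m² + 97m + 385

By polynomial division,
  m⁴ + 18m³ + 162m² + 870m + 1925 = (m⁴ + 7m³ + 19m² - 197m - 2310) + (11m³ + 143m² + 1067m + 4235)
  m⁴ + 7m³ + 19m² - 197m - 2310 = ((1/11)m - 6/11)(11m³ + 143m² + 1067m + 4235) + (0)
Last nonzero remainder: 11m³ + 143m² + 1067m + 4235. Dividing through by 11 gives the monic gcd m³ + 13m² + 97m + 385.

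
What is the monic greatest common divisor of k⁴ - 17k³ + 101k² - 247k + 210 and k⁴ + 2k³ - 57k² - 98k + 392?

k² - 9k + 14

By polynomial division,
  k⁴ - 17k³ + 101k² - 247k + 210 = (k⁴ + 2k³ - 57k² - 98k + 392) + (-19k³ + 158k² - 149k - 182)
  k⁴ + 2k³ - 57k² - 98k + 392 = (-(1/19)k - 196/361)(-19k³ + 158k² - 149k - 182) + ((7560/361)k² - (68040/361)k + 105840/361)
  -19k³ + 158k² - 149k - 182 = (-(6859/7560)k - 4693/7560)((7560/361)k² - (68040/361)k + 105840/361) + (0)
Last nonzero remainder: (7560/361)k² - (68040/361)k + 105840/361. Dividing through by 7560/361 gives the monic gcd k² - 9k + 14.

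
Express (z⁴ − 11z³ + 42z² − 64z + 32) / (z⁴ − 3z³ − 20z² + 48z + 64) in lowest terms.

(z² − 3z + 2)/(z² + 5z + 4)

Apply the Euclidean algorithm:
  z⁴ − 11z³ + 42z² − 64z + 32 = (z⁴ − 3z³ − 20z² + 48z + 64) + (−8z³ + 62z² − 112z − 32)
  z⁴ − 3z³ − 20z² + 48z + 64 = (−(1/8)z − 19/32)(−8z³ + 62z² − 112z − 32) + ((45/16)z² − (45/2)z + 45)
  −8z³ + 62z² − 112z − 32 = (−(128/45)z − 32/45)((45/16)z² − (45/2)z + 45) + (0)
Last nonzero remainder: (45/16)z² − (45/2)z + 45. Dividing through by 45/16 gives the monic gcd z² − 8z + 16.
Cancel z² − 8z + 16 from numerator and denominator to get the reduced form.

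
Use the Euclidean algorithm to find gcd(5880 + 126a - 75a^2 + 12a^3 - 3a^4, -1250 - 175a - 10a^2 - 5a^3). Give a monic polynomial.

5 + a

Repeated division with remainder:
  -3a^4 + 12a^3 - 75a^2 + 126a + 5880 = ((3/5)a - 18/5)(-5a^3 - 10a^2 - 175a - 1250) + (-6a^2 + 246a + 1380)
  -5a^3 - 10a^2 - 175a - 1250 = ((5/6)a + 215/6)(-6a^2 + 246a + 1380) + (-10140a - 50700)
  -6a^2 + 246a + 1380 = ((1/1690)a - 23/845)(-10140a - 50700) + (0)
Last nonzero remainder: -10140a - 50700. Dividing through by -10140 gives the monic gcd a + 5.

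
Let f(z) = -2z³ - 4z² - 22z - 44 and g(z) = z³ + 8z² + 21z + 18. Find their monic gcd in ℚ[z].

Apply the Euclidean algorithm:
  -2z³ - 4z² - 22z - 44 = (-2)(z³ + 8z² + 21z + 18) + (12z² + 20z - 8)
  z³ + 8z² + 21z + 18 = ((1/12)z + 19/36)(12z² + 20z - 8) + ((100/9)z + 200/9)
  12z² + 20z - 8 = ((27/25)z - 9/25)((100/9)z + 200/9) + (0)
Last nonzero remainder: (100/9)z + 200/9. Dividing through by 100/9 gives the monic gcd z + 2.

z + 2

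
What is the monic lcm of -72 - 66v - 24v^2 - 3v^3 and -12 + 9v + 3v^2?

-24 + 2v + 14v^2 + 7v^3 + v^4

Euclidean algorithm in ℚ[v]:
  -3v^3 - 24v^2 - 66v - 72 = (-v - 5)(3v^2 + 9v - 12) + (-33v - 132)
  3v^2 + 9v - 12 = (-(1/11)v + 1/11)(-33v - 132) + (0)
Last nonzero remainder: -33v - 132. Dividing through by -33 gives the monic gcd v + 4.
Then lcm(f, g) = f·g / gcd(f, g); expanding and making the result monic gives the answer.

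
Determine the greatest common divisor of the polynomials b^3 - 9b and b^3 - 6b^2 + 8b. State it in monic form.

Apply the Euclidean algorithm:
  b^3 - 9b = (b^3 - 6b^2 + 8b) + (6b^2 - 17b)
  b^3 - 6b^2 + 8b = ((1/6)b - 19/36)(6b^2 - 17b) + (-(35/36)b)
  6b^2 - 17b = (-(216/35)b + 612/35)(-(35/36)b) + (0)
Last nonzero remainder: -(35/36)b. Dividing through by -35/36 gives the monic gcd b.

b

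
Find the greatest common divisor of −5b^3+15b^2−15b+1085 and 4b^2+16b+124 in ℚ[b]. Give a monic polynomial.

Apply the Euclidean algorithm:
  −5b^3+15b^2−15b+1085 = (−(5/4)b+35/4)(4b^2+16b+124) + (0)
Last nonzero remainder: 4b^2+16b+124. Dividing through by 4 gives the monic gcd b^2+4b+31.

b^2+4b+31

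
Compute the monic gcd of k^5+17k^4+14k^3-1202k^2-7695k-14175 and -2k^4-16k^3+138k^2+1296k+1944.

k^2-81

Apply the Euclidean algorithm:
  k^5+17k^4+14k^3-1202k^2-7695k-14175 = (-(1/2)k-9/2)(-2k^4-16k^3+138k^2+1296k+1944) + (11k^3+67k^2-891k-5427)
  -2k^4-16k^3+138k^2+1296k+1944 = (-(2/11)k-42/121)(11k^3+67k^2-891k-5427) + (-(90/121)k^2+7290/121)
  11k^3+67k^2-891k-5427 = (-(1331/90)k-8107/90)(-(90/121)k^2+7290/121) + (0)
Last nonzero remainder: -(90/121)k^2+7290/121. Dividing through by -90/121 gives the monic gcd k^2-81.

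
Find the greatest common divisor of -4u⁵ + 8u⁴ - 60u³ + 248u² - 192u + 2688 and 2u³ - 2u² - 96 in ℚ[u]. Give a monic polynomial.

u³ - u² - 48

Repeated division with remainder:
  -4u⁵ + 8u⁴ - 60u³ + 248u² - 192u + 2688 = (-2u² + 2u - 28)(2u³ - 2u² - 96) + (0)
Last nonzero remainder: 2u³ - 2u² - 96. Dividing through by 2 gives the monic gcd u³ - u² - 48.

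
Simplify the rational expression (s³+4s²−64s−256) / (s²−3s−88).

Repeated division with remainder:
  s³+4s²−64s−256 = (s+7)(s²−3s−88) + (45s+360)
  s²−3s−88 = ((1/45)s−11/45)(45s+360) + (0)
Last nonzero remainder: 45s+360. Dividing through by 45 gives the monic gcd s+8.
Cancel s+8 from numerator and denominator to get the reduced form.

(s²−4s−32)/(s−11)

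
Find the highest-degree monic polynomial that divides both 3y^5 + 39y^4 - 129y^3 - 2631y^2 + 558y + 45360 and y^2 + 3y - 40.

By polynomial division,
  3y^5 + 39y^4 - 129y^3 - 2631y^2 + 558y + 45360 = (3y^3 + 30y^2 - 99y - 1134)(y^2 + 3y - 40) + (0)
The last nonzero remainder y^2 + 3y - 40 is already monic.

y^2 + 3y - 40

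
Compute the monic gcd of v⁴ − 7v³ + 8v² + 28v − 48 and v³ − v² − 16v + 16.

Euclidean algorithm in ℚ[v]:
  v⁴ − 7v³ + 8v² + 28v − 48 = (v − 6)(v³ − v² − 16v + 16) + (18v² − 84v + 48)
  v³ − v² − 16v + 16 = ((1/18)v + 11/54)(18v² − 84v + 48) + (−(14/9)v + 56/9)
  18v² − 84v + 48 = (−(81/7)v + 54/7)(−(14/9)v + 56/9) + (0)
Last nonzero remainder: −(14/9)v + 56/9. Dividing through by −14/9 gives the monic gcd v − 4.

v − 4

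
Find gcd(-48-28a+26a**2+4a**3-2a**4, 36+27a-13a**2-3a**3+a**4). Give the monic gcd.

By polynomial division,
  -2a**4+4a**3+26a**2-28a-48 = (-2)(a**4-3a**3-13a**2+27a+36) + (-2a**3+26a+24)
  a**4-3a**3-13a**2+27a+36 = (-(1/2)a+3/2)(-2a**3+26a+24) + (0)
Last nonzero remainder: -2a**3+26a+24. Dividing through by -2 gives the monic gcd a**3-13a-12.

-12-13a+a**3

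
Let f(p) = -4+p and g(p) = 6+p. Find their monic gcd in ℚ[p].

1

By polynomial division,
  p-4 = (p+6) + (-10)
  p+6 = (-(1/10)p-3/5)(-10) + (0)
The last nonzero remainder is the constant -10, so the polynomials are coprime and gcd = 1.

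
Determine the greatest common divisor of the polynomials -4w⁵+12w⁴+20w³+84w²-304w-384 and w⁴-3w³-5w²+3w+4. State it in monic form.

Apply the Euclidean algorithm:
  -4w⁵+12w⁴+20w³+84w²-304w-384 = (-4w)(w⁴-3w³-5w²+3w+4) + (96w²-288w-384)
  w⁴-3w³-5w²+3w+4 = ((1/96)w²-1/96)(96w²-288w-384) + (0)
Last nonzero remainder: 96w²-288w-384. Dividing through by 96 gives the monic gcd w²-3w-4.

w²-3w-4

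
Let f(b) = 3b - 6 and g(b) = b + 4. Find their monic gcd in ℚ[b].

1

Apply the Euclidean algorithm:
  3b - 6 = (3)(b + 4) + (-18)
  b + 4 = (-(1/18)b - 2/9)(-18) + (0)
The last nonzero remainder is the constant -18, so the polynomials are coprime and gcd = 1.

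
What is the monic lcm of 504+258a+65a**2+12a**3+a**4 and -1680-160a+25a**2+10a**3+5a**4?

-2016-528a-2a**2+17a**3+8a**4+a**5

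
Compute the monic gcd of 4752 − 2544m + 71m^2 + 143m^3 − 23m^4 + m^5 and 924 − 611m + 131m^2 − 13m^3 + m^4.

Apply the Euclidean algorithm:
  m^5 − 23m^4 + 143m^3 + 71m^2 − 2544m + 4752 = (m − 10)(m^4 − 13m^3 + 131m^2 − 611m + 924) + (−118m^3 + 1992m^2 − 9578m + 13992)
  m^4 − 13m^3 + 131m^2 − 611m + 924 = (−(1/118)m − 229/6962)(−118m^3 + 1992m^2 − 9578m + 13992) + ((401544/3481)m^2 − (2810808/3481)m + 4818528/3481)
  −118m^3 + 1992m^2 − 9578m + 13992 = (−(205379/200772)m + 184493/18252)((401544/3481)m^2 − (2810808/3481)m + 4818528/3481) + (0)
Last nonzero remainder: (401544/3481)m^2 − (2810808/3481)m + 4818528/3481. Dividing through by 401544/3481 gives the monic gcd m^2 − 7m + 12.

12 − 7m + m^2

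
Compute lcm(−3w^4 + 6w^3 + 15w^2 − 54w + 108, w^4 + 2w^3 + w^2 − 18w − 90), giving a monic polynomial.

w^6 + w^4 − 12w^3 − 50w^2 + 108w − 360

Repeated division with remainder:
  −3w^4 + 6w^3 + 15w^2 − 54w + 108 = (−3)(w^4 + 2w^3 + w^2 − 18w − 90) + (12w^3 + 18w^2 − 108w − 162)
  w^4 + 2w^3 + w^2 − 18w − 90 = ((1/12)w + 1/24)(12w^3 + 18w^2 − 108w − 162) + ((37/4)w^2 − 333/4)
  12w^3 + 18w^2 − 108w − 162 = ((48/37)w + 72/37)((37/4)w^2 − 333/4) + (0)
Last nonzero remainder: (37/4)w^2 − 333/4. Dividing through by 37/4 gives the monic gcd w^2 − 9.
Then lcm(f, g) = f·g / gcd(f, g); expanding and making the result monic gives the answer.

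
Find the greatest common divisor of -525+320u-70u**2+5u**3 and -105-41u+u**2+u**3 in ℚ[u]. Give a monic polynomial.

-7+u

Repeated division with remainder:
  5u**3-70u**2+320u-525 = (5)(u**3+u**2-41u-105) + (-75u**2+525u)
  u**3+u**2-41u-105 = (-(1/75)u-8/75)(-75u**2+525u) + (15u-105)
  -75u**2+525u = (-5u)(15u-105) + (0)
Last nonzero remainder: 15u-105. Dividing through by 15 gives the monic gcd u-7.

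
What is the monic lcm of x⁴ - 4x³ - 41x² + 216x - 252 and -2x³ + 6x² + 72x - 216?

By polynomial division,
  x⁴ - 4x³ - 41x² + 216x - 252 = (-(1/2)x + 1/2)(-2x³ + 6x² + 72x - 216) + (-8x² + 72x - 144)
  -2x³ + 6x² + 72x - 216 = ((1/4)x + 3/2)(-8x² + 72x - 144) + (0)
Last nonzero remainder: -8x² + 72x - 144. Dividing through by -8 gives the monic gcd x² - 9x + 18.
Then lcm(f, g) = f·g / gcd(f, g); expanding and making the result monic gives the answer.

x⁵ + 2x⁴ - 65x³ - 30x² + 1044x - 1512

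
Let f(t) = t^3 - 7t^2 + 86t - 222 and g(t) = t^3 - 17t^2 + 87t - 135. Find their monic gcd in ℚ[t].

t - 3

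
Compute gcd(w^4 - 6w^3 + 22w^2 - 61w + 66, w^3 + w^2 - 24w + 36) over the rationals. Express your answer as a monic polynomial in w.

Apply the Euclidean algorithm:
  w^4 - 6w^3 + 22w^2 - 61w + 66 = (w - 7)(w^3 + w^2 - 24w + 36) + (53w^2 - 265w + 318)
  w^3 + w^2 - 24w + 36 = ((1/53)w + 6/53)(53w^2 - 265w + 318) + (0)
Last nonzero remainder: 53w^2 - 265w + 318. Dividing through by 53 gives the monic gcd w^2 - 5w + 6.

w^2 - 5w + 6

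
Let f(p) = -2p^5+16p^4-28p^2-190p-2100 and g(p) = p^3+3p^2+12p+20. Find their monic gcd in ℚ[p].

p^2+p+10

Apply the Euclidean algorithm:
  -2p^5+16p^4-28p^2-190p-2100 = (-2p^2+22p-42)(p^3+3p^2+12p+20) + (-126p^2-126p-1260)
  p^3+3p^2+12p+20 = (-(1/126)p-1/63)(-126p^2-126p-1260) + (0)
Last nonzero remainder: -126p^2-126p-1260. Dividing through by -126 gives the monic gcd p^2+p+10.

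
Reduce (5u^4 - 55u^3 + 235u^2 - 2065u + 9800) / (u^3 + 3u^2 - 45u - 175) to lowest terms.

Repeated division with remainder:
  5u^4 - 55u^3 + 235u^2 - 2065u + 9800 = (5u - 70)(u^3 + 3u^2 - 45u - 175) + (670u^2 - 4340u - 2450)
  u^3 + 3u^2 - 45u - 175 = ((1/670)u + 127/8978)(670u^2 - 4340u - 2450) + ((90000/4489)u - 630000/4489)
  670u^2 - 4340u - 2450 = ((300763/9000)u + 31423/1800)((90000/4489)u - 630000/4489) + (0)
Last nonzero remainder: (90000/4489)u - 630000/4489. Dividing through by 90000/4489 gives the monic gcd u - 7.
Cancel u - 7 from numerator and denominator to get the reduced form.

(5u^3 - 20u^2 + 95u - 1400)/(u^2 + 10u + 25)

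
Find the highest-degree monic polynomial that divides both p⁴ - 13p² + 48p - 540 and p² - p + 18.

Apply the Euclidean algorithm:
  p⁴ - 13p² + 48p - 540 = (p² + p - 30)(p² - p + 18) + (0)
The last nonzero remainder p² - p + 18 is already monic.

p² - p + 18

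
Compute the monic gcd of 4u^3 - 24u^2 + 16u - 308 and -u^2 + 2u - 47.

Repeated division with remainder:
  4u^3 - 24u^2 + 16u - 308 = (-4u + 16)(-u^2 + 2u - 47) + (-204u + 444)
  -u^2 + 2u - 47 = ((1/204)u + 1/1156)(-204u + 444) + (-13694/289)
  -204u + 444 = ((29478/6847)u - 64158/6847)(-13694/289) + (0)
The last nonzero remainder is the constant -13694/289, so the polynomials are coprime and gcd = 1.

1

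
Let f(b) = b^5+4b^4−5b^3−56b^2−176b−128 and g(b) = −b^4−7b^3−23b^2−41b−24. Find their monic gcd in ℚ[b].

By polynomial division,
  b^5+4b^4−5b^3−56b^2−176b−128 = (−b+3)(−b^4−7b^3−23b^2−41b−24) + (−7b^3−28b^2−77b−56)
  −b^4−7b^3−23b^2−41b−24 = ((1/7)b+3/7)(−7b^3−28b^2−77b−56) + (0)
Last nonzero remainder: −7b^3−28b^2−77b−56. Dividing through by −7 gives the monic gcd b^3+4b^2+11b+8.

b^3+4b^2+11b+8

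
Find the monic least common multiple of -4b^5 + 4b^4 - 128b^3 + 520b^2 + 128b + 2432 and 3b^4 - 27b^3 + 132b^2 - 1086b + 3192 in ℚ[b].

b^6 - 8b^5 + 39b^4 - 354b^3 + 878b^2 - 384b + 4256

Euclidean algorithm in ℚ[b]:
  -4b^5 + 4b^4 - 128b^3 + 520b^2 + 128b + 2432 = (-(4/3)b - 32/3)(3b^4 - 27b^3 + 132b^2 - 1086b + 3192) + (-240b^3 + 480b^2 - 7200b + 36480)
  3b^4 - 27b^3 + 132b^2 - 1086b + 3192 = (-(1/80)b + 7/80)(-240b^3 + 480b^2 - 7200b + 36480) + (0)
Last nonzero remainder: -240b^3 + 480b^2 - 7200b + 36480. Dividing through by -240 gives the monic gcd b^3 - 2b^2 + 30b - 152.
Then lcm(f, g) = f·g / gcd(f, g); expanding and making the result monic gives the answer.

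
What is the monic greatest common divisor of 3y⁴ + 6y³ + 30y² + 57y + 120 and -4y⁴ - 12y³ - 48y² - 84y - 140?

Apply the Euclidean algorithm:
  3y⁴ + 6y³ + 30y² + 57y + 120 = (-3/4)(-4y⁴ - 12y³ - 48y² - 84y - 140) + (-3y³ - 6y² - 6y + 15)
  -4y⁴ - 12y³ - 48y² - 84y - 140 = ((4/3)y + 4/3)(-3y³ - 6y² - 6y + 15) + (-32y² - 96y - 160)
  -3y³ - 6y² - 6y + 15 = ((3/32)y - 3/32)(-32y² - 96y - 160) + (0)
Last nonzero remainder: -32y² - 96y - 160. Dividing through by -32 gives the monic gcd y² + 3y + 5.

y² + 3y + 5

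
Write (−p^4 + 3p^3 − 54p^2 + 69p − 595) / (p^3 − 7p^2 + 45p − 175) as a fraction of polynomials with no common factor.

(−p^2 + p − 17)/(p − 5)

Euclidean algorithm in ℚ[p]:
  −p^4 + 3p^3 − 54p^2 + 69p − 595 = (−p − 4)(p^3 − 7p^2 + 45p − 175) + (−37p^2 + 74p − 1295)
  p^3 − 7p^2 + 45p − 175 = (−(1/37)p + 5/37)(−37p^2 + 74p − 1295) + (0)
Last nonzero remainder: −37p^2 + 74p − 1295. Dividing through by −37 gives the monic gcd p^2 − 2p + 35.
Cancel p^2 − 2p + 35 from numerator and denominator to get the reduced form.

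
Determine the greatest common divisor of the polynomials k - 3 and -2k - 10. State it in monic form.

1

By polynomial division,
  k - 3 = (-1/2)(-2k - 10) + (-8)
  -2k - 10 = ((1/4)k + 5/4)(-8) + (0)
The last nonzero remainder is the constant -8, so the polynomials are coprime and gcd = 1.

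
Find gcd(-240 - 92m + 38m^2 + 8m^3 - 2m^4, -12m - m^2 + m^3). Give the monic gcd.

Apply the Euclidean algorithm:
  -2m^4 + 8m^3 + 38m^2 - 92m - 240 = (-2m + 6)(m^3 - m^2 - 12m) + (20m^2 - 20m - 240)
  m^3 - m^2 - 12m = ((1/20)m)(20m^2 - 20m - 240) + (0)
Last nonzero remainder: 20m^2 - 20m - 240. Dividing through by 20 gives the monic gcd m^2 - m - 12.

-12 - m + m^2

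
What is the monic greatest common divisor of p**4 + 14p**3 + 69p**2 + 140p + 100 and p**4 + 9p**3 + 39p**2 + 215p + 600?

Apply the Euclidean algorithm:
  p**4 + 14p**3 + 69p**2 + 140p + 100 = (p**4 + 9p**3 + 39p**2 + 215p + 600) + (5p**3 + 30p**2 − 75p − 500)
  p**4 + 9p**3 + 39p**2 + 215p + 600 = ((1/5)p + 3/5)(5p**3 + 30p**2 − 75p − 500) + (36p**2 + 360p + 900)
  5p**3 + 30p**2 − 75p − 500 = ((5/36)p − 5/9)(36p**2 + 360p + 900) + (0)
Last nonzero remainder: 36p**2 + 360p + 900. Dividing through by 36 gives the monic gcd p**2 + 10p + 25.

p**2 + 10p + 25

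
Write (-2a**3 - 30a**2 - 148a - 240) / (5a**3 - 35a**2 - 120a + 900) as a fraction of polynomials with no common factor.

(-2a**2 - 20a - 48)/(5a**2 - 60a + 180)

Repeated division with remainder:
  -2a**3 - 30a**2 - 148a - 240 = (-2/5)(5a**3 - 35a**2 - 120a + 900) + (-44a**2 - 196a + 120)
  5a**3 - 35a**2 - 120a + 900 = (-(5/44)a + 315/242)(-44a**2 - 196a + 120) + ((18000/121)a + 90000/121)
  -44a**2 - 196a + 120 = (-(1331/4500)a + 121/750)((18000/121)a + 90000/121) + (0)
Last nonzero remainder: (18000/121)a + 90000/121. Dividing through by 18000/121 gives the monic gcd a + 5.
Cancel a + 5 from numerator and denominator to get the reduced form.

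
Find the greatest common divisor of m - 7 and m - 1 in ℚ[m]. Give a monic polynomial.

1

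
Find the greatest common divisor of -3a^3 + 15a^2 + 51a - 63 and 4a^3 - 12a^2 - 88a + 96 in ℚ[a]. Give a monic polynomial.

a - 1

Euclidean algorithm in ℚ[a]:
  -3a^3 + 15a^2 + 51a - 63 = (-3/4)(4a^3 - 12a^2 - 88a + 96) + (6a^2 - 15a + 9)
  4a^3 - 12a^2 - 88a + 96 = ((2/3)a - 1/3)(6a^2 - 15a + 9) + (-99a + 99)
  6a^2 - 15a + 9 = (-(2/33)a + 1/11)(-99a + 99) + (0)
Last nonzero remainder: -99a + 99. Dividing through by -99 gives the monic gcd a - 1.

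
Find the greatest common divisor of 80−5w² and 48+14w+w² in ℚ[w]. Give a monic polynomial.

1

Repeated division with remainder:
  −5w²+80 = (−5)(w²+14w+48) + (70w+320)
  w²+14w+48 = ((1/70)w+33/245)(70w+320) + (240/49)
  70w+320 = ((343/24)w+196/3)(240/49) + (0)
The last nonzero remainder is the constant 240/49, so the polynomials are coprime and gcd = 1.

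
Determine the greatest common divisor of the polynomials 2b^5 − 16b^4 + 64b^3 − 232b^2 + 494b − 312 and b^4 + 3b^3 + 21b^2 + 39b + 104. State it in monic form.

b^2 + 13

Euclidean algorithm in ℚ[b]:
  2b^5 − 16b^4 + 64b^3 − 232b^2 + 494b − 312 = (2b − 22)(b^4 + 3b^3 + 21b^2 + 39b + 104) + (88b^3 + 152b^2 + 1144b + 1976)
  b^4 + 3b^3 + 21b^2 + 39b + 104 = ((1/88)b + 7/484)(88b^3 + 152b^2 + 1144b + 1976) + ((702/121)b^2 + 9126/121)
  88b^3 + 152b^2 + 1144b + 1976 = ((5324/351)b + 9196/351)((702/121)b^2 + 9126/121) + (0)
Last nonzero remainder: (702/121)b^2 + 9126/121. Dividing through by 702/121 gives the monic gcd b^2 + 13.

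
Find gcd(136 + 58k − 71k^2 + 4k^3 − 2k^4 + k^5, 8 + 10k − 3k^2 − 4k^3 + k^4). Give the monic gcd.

Apply the Euclidean algorithm:
  k^5 − 2k^4 + 4k^3 − 71k^2 + 58k + 136 = (k + 2)(k^4 − 4k^3 − 3k^2 + 10k + 8) + (15k^3 − 75k^2 + 30k + 120)
  k^4 − 4k^3 − 3k^2 + 10k + 8 = ((1/15)k + 1/15)(15k^3 − 75k^2 + 30k + 120) + (0)
Last nonzero remainder: 15k^3 − 75k^2 + 30k + 120. Dividing through by 15 gives the monic gcd k^3 − 5k^2 + 2k + 8.

8 + 2k − 5k^2 + k^3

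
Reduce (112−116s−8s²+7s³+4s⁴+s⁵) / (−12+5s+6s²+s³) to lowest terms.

(−28+8s+s²+s³)/(3+s)

By polynomial division,
  s⁵+4s⁴+7s³−8s²−116s+112 = (s²−2s+14)(s³+6s²+5s−12) + (−70s²−210s+280)
  s³+6s²+5s−12 = (−(1/70)s−3/70)(−70s²−210s+280) + (0)
Last nonzero remainder: −70s²−210s+280. Dividing through by −70 gives the monic gcd s²+3s−4.
Cancel s²+3s−4 from numerator and denominator to get the reduced form.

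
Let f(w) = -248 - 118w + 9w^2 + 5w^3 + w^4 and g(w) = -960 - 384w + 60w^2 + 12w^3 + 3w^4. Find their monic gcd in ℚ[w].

By polynomial division,
  w^4 + 5w^3 + 9w^2 - 118w - 248 = (1/3)(3w^4 + 12w^3 + 60w^2 - 384w - 960) + (w^3 - 11w^2 + 10w + 72)
  3w^4 + 12w^3 + 60w^2 - 384w - 960 = (3w + 45)(w^3 - 11w^2 + 10w + 72) + (525w^2 - 1050w - 4200)
  w^3 - 11w^2 + 10w + 72 = ((1/525)w - 3/175)(525w^2 - 1050w - 4200) + (0)
Last nonzero remainder: 525w^2 - 1050w - 4200. Dividing through by 525 gives the monic gcd w^2 - 2w - 8.

-8 - 2w + w^2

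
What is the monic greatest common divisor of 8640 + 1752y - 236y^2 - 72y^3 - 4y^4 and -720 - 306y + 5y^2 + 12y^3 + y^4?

Repeated division with remainder:
  -4y^4 - 72y^3 - 236y^2 + 1752y + 8640 = (-4)(y^4 + 12y^3 + 5y^2 - 306y - 720) + (-24y^3 - 216y^2 + 528y + 5760)
  y^4 + 12y^3 + 5y^2 - 306y - 720 = (-(1/24)y - 1/8)(-24y^3 - 216y^2 + 528y + 5760) + (0)
Last nonzero remainder: -24y^3 - 216y^2 + 528y + 5760. Dividing through by -24 gives the monic gcd y^3 + 9y^2 - 22y - 240.

-240 - 22y + 9y^2 + y^3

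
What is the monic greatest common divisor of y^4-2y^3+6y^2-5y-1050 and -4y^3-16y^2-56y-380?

By polynomial division,
  y^4-2y^3+6y^2-5y-1050 = (-(1/4)y+3/2)(-4y^3-16y^2-56y-380) + (16y^2-16y-480)
  -4y^3-16y^2-56y-380 = (-(1/4)y-5/4)(16y^2-16y-480) + (-196y-980)
  16y^2-16y-480 = (-(4/49)y+24/49)(-196y-980) + (0)
Last nonzero remainder: -196y-980. Dividing through by -196 gives the monic gcd y+5.

y+5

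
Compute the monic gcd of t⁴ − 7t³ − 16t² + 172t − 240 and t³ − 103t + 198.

t − 2

By polynomial division,
  t⁴ − 7t³ − 16t² + 172t − 240 = (t − 7)(t³ − 103t + 198) + (87t² − 747t + 1146)
  t³ − 103t + 198 = ((1/87)t + 83/841)(87t² − 747t + 1146) + (−(35700/841)t + 71400/841)
  87t² − 747t + 1146 = (−(24389/11900)t + 160631/11900)(−(35700/841)t + 71400/841) + (0)
Last nonzero remainder: −(35700/841)t + 71400/841. Dividing through by −35700/841 gives the monic gcd t − 2.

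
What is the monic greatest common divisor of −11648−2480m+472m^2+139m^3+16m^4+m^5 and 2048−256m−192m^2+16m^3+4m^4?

−128−16m+8m^2+m^3

Apply the Euclidean algorithm:
  m^5+16m^4+139m^3+472m^2−2480m−11648 = ((1/4)m+3)(4m^4+16m^3−192m^2−256m+2048) + (139m^3+1112m^2−2224m−17792)
  4m^4+16m^3−192m^2−256m+2048 = ((4/139)m−16/139)(139m^3+1112m^2−2224m−17792) + (0)
Last nonzero remainder: 139m^3+1112m^2−2224m−17792. Dividing through by 139 gives the monic gcd m^3+8m^2−16m−128.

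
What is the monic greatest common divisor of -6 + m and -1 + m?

1

Repeated division with remainder:
  m - 6 = (m - 1) + (-5)
  m - 1 = (-(1/5)m + 1/5)(-5) + (0)
The last nonzero remainder is the constant -5, so the polynomials are coprime and gcd = 1.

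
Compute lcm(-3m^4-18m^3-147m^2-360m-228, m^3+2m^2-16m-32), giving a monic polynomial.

m^6+6m^5+33m^4+24m^3-708m^2-1920m-1216

By polynomial division,
  -3m^4-18m^3-147m^2-360m-228 = (-3m-12)(m^3+2m^2-16m-32) + (-171m^2-648m-612)
  m^3+2m^2-16m-32 = (-(1/171)m+34/3249)(-171m^2-648m-612) + (-(4620/361)m-9240/361)
  -171m^2-648m-612 = ((20577/1540)m+18411/770)(-(4620/361)m-9240/361) + (0)
Last nonzero remainder: -(4620/361)m-9240/361. Dividing through by -4620/361 gives the monic gcd m+2.
Then lcm(f, g) = f·g / gcd(f, g); expanding and making the result monic gives the answer.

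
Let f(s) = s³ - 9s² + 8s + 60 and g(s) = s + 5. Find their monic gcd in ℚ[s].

1

Euclidean algorithm in ℚ[s]:
  s³ - 9s² + 8s + 60 = (s² - 14s + 78)(s + 5) + (-330)
  s + 5 = (-(1/330)s - 1/66)(-330) + (0)
The last nonzero remainder is the constant -330, so the polynomials are coprime and gcd = 1.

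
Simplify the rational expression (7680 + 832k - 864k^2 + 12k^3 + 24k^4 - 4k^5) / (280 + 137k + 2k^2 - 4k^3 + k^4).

(192 + 64k - 12k^2 - 4k^3)/(7 + 5k + k^2)

Repeated division with remainder:
  -4k^5 + 24k^4 + 12k^3 - 864k^2 + 832k + 7680 = (-4k + 8)(k^4 - 4k^3 + 2k^2 + 137k + 280) + (52k^3 - 332k^2 + 856k + 5440)
  k^4 - 4k^3 + 2k^2 + 137k + 280 = ((1/52)k + 31/676)(52k^3 - 332k^2 + 856k + 5440) + ((129/169)k^2 - (1161/169)k + 5160/169)
  52k^3 - 332k^2 + 856k + 5440 = ((8788/129)k + 22984/129)((129/169)k^2 - (1161/169)k + 5160/169) + (0)
Last nonzero remainder: (129/169)k^2 - (1161/169)k + 5160/169. Dividing through by 129/169 gives the monic gcd k^2 - 9k + 40.
Cancel k^2 - 9k + 40 from numerator and denominator to get the reduced form.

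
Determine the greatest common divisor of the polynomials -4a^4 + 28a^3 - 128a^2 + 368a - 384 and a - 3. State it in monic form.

a - 3

By polynomial division,
  -4a^4 + 28a^3 - 128a^2 + 368a - 384 = (-4a^3 + 16a^2 - 80a + 128)(a - 3) + (0)
The last nonzero remainder a - 3 is already monic.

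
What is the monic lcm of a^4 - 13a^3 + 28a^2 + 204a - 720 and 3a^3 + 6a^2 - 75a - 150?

a^6 - 6a^5 - 53a^4 + 270a^3 + 988a^2 - 3000a - 7200

Repeated division with remainder:
  a^4 - 13a^3 + 28a^2 + 204a - 720 = ((1/3)a - 5)(3a^3 + 6a^2 - 75a - 150) + (83a^2 - 121a - 1470)
  3a^3 + 6a^2 - 75a - 150 = ((3/83)a + 861/6889)(83a^2 - 121a - 1470) + (-(46464/6889)a + 232320/6889)
  83a^2 - 121a - 1470 = (-(571787/46464)a - 337561/7744)(-(46464/6889)a + 232320/6889) + (0)
Last nonzero remainder: -(46464/6889)a + 232320/6889. Dividing through by -46464/6889 gives the monic gcd a - 5.
Then lcm(f, g) = f·g / gcd(f, g); expanding and making the result monic gives the answer.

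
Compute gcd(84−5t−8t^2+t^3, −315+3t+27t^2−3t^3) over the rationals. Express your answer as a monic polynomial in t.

−21−4t+t^2

Euclidean algorithm in ℚ[t]:
  t^3−8t^2−5t+84 = (−1/3)(−3t^3+27t^2+3t−315) + (t^2−4t−21)
  −3t^3+27t^2+3t−315 = (−3t+15)(t^2−4t−21) + (0)
The last nonzero remainder t^2−4t−21 is already monic.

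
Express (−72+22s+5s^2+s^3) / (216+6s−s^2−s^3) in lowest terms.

(2−s)/(−6+s)

Euclidean algorithm in ℚ[s]:
  s^3+5s^2+22s−72 = (−1)(−s^3−s^2+6s+216) + (4s^2+28s+144)
  −s^3−s^2+6s+216 = (−(1/4)s+3/2)(4s^2+28s+144) + (0)
Last nonzero remainder: 4s^2+28s+144. Dividing through by 4 gives the monic gcd s^2+7s+36.
Cancel s^2+7s+36 from numerator and denominator to get the reduced form.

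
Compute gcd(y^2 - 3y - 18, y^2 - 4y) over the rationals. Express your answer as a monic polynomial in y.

1

Apply the Euclidean algorithm:
  y^2 - 3y - 18 = (y^2 - 4y) + (y - 18)
  y^2 - 4y = (y + 14)(y - 18) + (252)
  y - 18 = ((1/252)y - 1/14)(252) + (0)
The last nonzero remainder is the constant 252, so the polynomials are coprime and gcd = 1.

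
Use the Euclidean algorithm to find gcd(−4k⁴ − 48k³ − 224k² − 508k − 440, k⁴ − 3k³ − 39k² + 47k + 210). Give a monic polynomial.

k² + 7k + 10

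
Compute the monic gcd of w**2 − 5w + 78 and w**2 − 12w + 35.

By polynomial division,
  w**2 − 5w + 78 = (w**2 − 12w + 35) + (7w + 43)
  w**2 − 12w + 35 = ((1/7)w − 127/49)(7w + 43) + (7176/49)
  7w + 43 = ((343/7176)w + 2107/7176)(7176/49) + (0)
The last nonzero remainder is the constant 7176/49, so the polynomials are coprime and gcd = 1.

1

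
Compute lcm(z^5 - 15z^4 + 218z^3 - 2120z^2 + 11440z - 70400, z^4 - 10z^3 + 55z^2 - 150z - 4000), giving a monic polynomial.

Repeated division with remainder:
  z^5 - 15z^4 + 218z^3 - 2120z^2 + 11440z - 70400 = (z - 5)(z^4 - 10z^3 + 55z^2 - 150z - 4000) + (113z^3 - 1695z^2 + 14690z - 90400)
  z^4 - 10z^3 + 55z^2 - 150z - 4000 = ((1/113)z + 5/113)(113z^3 - 1695z^2 + 14690z - 90400) + (0)
Last nonzero remainder: 113z^3 - 1695z^2 + 14690z - 90400. Dividing through by 113 gives the monic gcd z^3 - 15z^2 + 130z - 800.
Then lcm(f, g) = f·g / gcd(f, g); expanding and making the result monic gives the answer.

z^6 - 10z^5 + 143z^4 - 1030z^3 + 840z^2 - 13200z - 352000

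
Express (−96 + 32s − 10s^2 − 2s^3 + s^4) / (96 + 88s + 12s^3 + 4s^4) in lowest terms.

Repeated division with remainder:
  s^4 − 2s^3 − 10s^2 + 32s − 96 = (1/4)(4s^4 + 12s^3 + 88s + 96) + (−5s^3 − 10s^2 + 10s − 120)
  4s^4 + 12s^3 + 88s + 96 = (−(4/5)s − 4/5)(−5s^3 − 10s^2 + 10s − 120) + (0)
Last nonzero remainder: −5s^3 − 10s^2 + 10s − 120. Dividing through by −5 gives the monic gcd s^3 + 2s^2 − 2s + 24.
Cancel s^3 + 2s^2 − 2s + 24 from numerator and denominator to get the reduced form.

(−4 + s)/(4 + 4s)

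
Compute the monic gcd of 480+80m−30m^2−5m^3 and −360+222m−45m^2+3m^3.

By polynomial division,
  −5m^3−30m^2+80m+480 = (−5/3)(3m^3−45m^2+222m−360) + (−105m^2+450m−120)
  3m^3−45m^2+222m−360 = (−(1/35)m+15/49)(−105m^2+450m−120) + ((3960/49)m−15840/49)
  −105m^2+450m−120 = (−(343/264)m+49/132)((3960/49)m−15840/49) + (0)
Last nonzero remainder: (3960/49)m−15840/49. Dividing through by 3960/49 gives the monic gcd m−4.

−4+m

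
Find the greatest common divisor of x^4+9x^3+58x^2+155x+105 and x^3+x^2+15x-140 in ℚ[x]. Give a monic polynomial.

x^2+5x+35

By polynomial division,
  x^4+9x^3+58x^2+155x+105 = (x+8)(x^3+x^2+15x-140) + (35x^2+175x+1225)
  x^3+x^2+15x-140 = ((1/35)x-4/35)(35x^2+175x+1225) + (0)
Last nonzero remainder: 35x^2+175x+1225. Dividing through by 35 gives the monic gcd x^2+5x+35.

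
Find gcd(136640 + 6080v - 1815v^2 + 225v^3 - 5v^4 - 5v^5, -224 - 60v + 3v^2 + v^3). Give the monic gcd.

Repeated division with remainder:
  -5v^5 - 5v^4 + 225v^3 - 1815v^2 + 6080v + 136640 = (-5v^2 + 10v - 105)(v^3 + 3v^2 - 60v - 224) + (-2020v^2 + 2020v + 113120)
  v^3 + 3v^2 - 60v - 224 = (-(1/2020)v - 1/505)(-2020v^2 + 2020v + 113120) + (0)
Last nonzero remainder: -2020v^2 + 2020v + 113120. Dividing through by -2020 gives the monic gcd v^2 - v - 56.

-56 - v + v^2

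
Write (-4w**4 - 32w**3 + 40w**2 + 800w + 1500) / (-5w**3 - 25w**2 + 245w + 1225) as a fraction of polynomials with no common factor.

(4w**3 + 12w**2 - 100w - 300)/(5w**2 - 245)

Euclidean algorithm in ℚ[w]:
  -4w**4 - 32w**3 + 40w**2 + 800w + 1500 = ((4/5)w + 12/5)(-5w**3 - 25w**2 + 245w + 1225) + (-96w**2 - 768w - 1440)
  -5w**3 - 25w**2 + 245w + 1225 = ((5/96)w - 5/32)(-96w**2 - 768w - 1440) + (200w + 1000)
  -96w**2 - 768w - 1440 = (-(12/25)w - 36/25)(200w + 1000) + (0)
Last nonzero remainder: 200w + 1000. Dividing through by 200 gives the monic gcd w + 5.
Cancel w + 5 from numerator and denominator to get the reduced form.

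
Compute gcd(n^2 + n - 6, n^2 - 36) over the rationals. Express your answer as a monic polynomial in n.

Apply the Euclidean algorithm:
  n^2 + n - 6 = (n^2 - 36) + (n + 30)
  n^2 - 36 = (n - 30)(n + 30) + (864)
  n + 30 = ((1/864)n + 5/144)(864) + (0)
The last nonzero remainder is the constant 864, so the polynomials are coprime and gcd = 1.

1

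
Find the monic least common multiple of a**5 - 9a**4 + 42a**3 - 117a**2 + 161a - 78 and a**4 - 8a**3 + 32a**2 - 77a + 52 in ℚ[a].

a**6 - 13a**5 + 78a**4 - 285a**3 + 629a**2 - 722a + 312

By polynomial division,
  a**5 - 9a**4 + 42a**3 - 117a**2 + 161a - 78 = (a - 1)(a**4 - 8a**3 + 32a**2 - 77a + 52) + (2a**3 - 8a**2 + 32a - 26)
  a**4 - 8a**3 + 32a**2 - 77a + 52 = ((1/2)a - 2)(2a**3 - 8a**2 + 32a - 26) + (0)
Last nonzero remainder: 2a**3 - 8a**2 + 32a - 26. Dividing through by 2 gives the monic gcd a**3 - 4a**2 + 16a - 13.
Then lcm(f, g) = f·g / gcd(f, g); expanding and making the result monic gives the answer.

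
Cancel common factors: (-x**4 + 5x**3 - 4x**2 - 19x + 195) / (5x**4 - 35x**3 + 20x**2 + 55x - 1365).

(-x + 5)/(5x - 35)

Apply the Euclidean algorithm:
  -x**4 + 5x**3 - 4x**2 - 19x + 195 = (-1/5)(5x**4 - 35x**3 + 20x**2 + 55x - 1365) + (-2x**3 - 8x - 78)
  5x**4 - 35x**3 + 20x**2 + 55x - 1365 = (-(5/2)x + 35/2)(-2x**3 - 8x - 78) + (0)
Last nonzero remainder: -2x**3 - 8x - 78. Dividing through by -2 gives the monic gcd x**3 + 4x + 39.
Cancel x**3 + 4x + 39 from numerator and denominator to get the reduced form.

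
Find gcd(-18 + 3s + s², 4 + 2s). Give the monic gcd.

1

Euclidean algorithm in ℚ[s]:
  s² + 3s - 18 = ((1/2)s + 1/2)(2s + 4) + (-20)
  2s + 4 = (-(1/10)s - 1/5)(-20) + (0)
The last nonzero remainder is the constant -20, so the polynomials are coprime and gcd = 1.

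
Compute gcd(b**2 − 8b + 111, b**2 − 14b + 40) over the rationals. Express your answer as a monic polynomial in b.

By polynomial division,
  b**2 − 8b + 111 = (b**2 − 14b + 40) + (6b + 71)
  b**2 − 14b + 40 = ((1/6)b − 155/36)(6b + 71) + (12445/36)
  6b + 71 = ((216/12445)b + 2556/12445)(12445/36) + (0)
The last nonzero remainder is the constant 12445/36, so the polynomials are coprime and gcd = 1.

1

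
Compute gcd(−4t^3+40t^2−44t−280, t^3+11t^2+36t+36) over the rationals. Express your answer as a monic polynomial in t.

t+2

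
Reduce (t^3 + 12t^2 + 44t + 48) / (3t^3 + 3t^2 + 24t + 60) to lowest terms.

(t^2 + 10t + 24)/(3t^2 − 3t + 30)

By polynomial division,
  t^3 + 12t^2 + 44t + 48 = (1/3)(3t^3 + 3t^2 + 24t + 60) + (11t^2 + 36t + 28)
  3t^3 + 3t^2 + 24t + 60 = ((3/11)t − 75/121)(11t^2 + 36t + 28) + ((4680/121)t + 9360/121)
  11t^2 + 36t + 28 = ((1331/4680)t + 847/2340)((4680/121)t + 9360/121) + (0)
Last nonzero remainder: (4680/121)t + 9360/121. Dividing through by 4680/121 gives the monic gcd t + 2.
Cancel t + 2 from numerator and denominator to get the reduced form.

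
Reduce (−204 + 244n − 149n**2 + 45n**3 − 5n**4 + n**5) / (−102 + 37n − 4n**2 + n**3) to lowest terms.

Euclidean algorithm in ℚ[n]:
  n**5 − 5n**4 + 45n**3 − 149n**2 + 244n − 204 = (n**2 − n + 4)(n**3 − 4n**2 + 37n − 102) + (6n**2 − 6n + 204)
  n**3 − 4n**2 + 37n − 102 = ((1/6)n − 1/2)(6n**2 − 6n + 204) + (0)
Last nonzero remainder: 6n**2 − 6n + 204. Dividing through by 6 gives the monic gcd n**2 − n + 34.
Cancel n**2 − n + 34 from numerator and denominator to get the reduced form.

(−6 + 7n − 4n**2 + n**3)/(−3 + n)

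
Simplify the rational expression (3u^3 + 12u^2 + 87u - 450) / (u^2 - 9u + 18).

(3u^2 + 21u + 150)/(u - 6)

Apply the Euclidean algorithm:
  3u^3 + 12u^2 + 87u - 450 = (3u + 39)(u^2 - 9u + 18) + (384u - 1152)
  u^2 - 9u + 18 = ((1/384)u - 1/64)(384u - 1152) + (0)
Last nonzero remainder: 384u - 1152. Dividing through by 384 gives the monic gcd u - 3.
Cancel u - 3 from numerator and denominator to get the reduced form.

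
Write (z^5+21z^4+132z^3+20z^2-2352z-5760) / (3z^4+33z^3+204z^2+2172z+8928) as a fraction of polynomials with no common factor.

(z^3+7z^2-14z-120)/(3z^2-9z+186)

By polynomial division,
  z^5+21z^4+132z^3+20z^2-2352z-5760 = ((1/3)z+10/3)(3z^4+33z^3+204z^2+2172z+8928) + (-46z^3-1384z^2-12568z-35520)
  3z^4+33z^3+204z^2+2172z+8928 = (-(3/46)z+1317/1058)(-46z^3-1384z^2-12568z-35520) + ((585684/529)z^2+(8199576/529)z+28112832/529)
  -46z^3-1384z^2-12568z-35520 = (-(12167/292842)z-97865/146421)((585684/529)z^2+(8199576/529)z+28112832/529) + (0)
Last nonzero remainder: (585684/529)z^2+(8199576/529)z+28112832/529. Dividing through by 585684/529 gives the monic gcd z^2+14z+48.
Cancel z^2+14z+48 from numerator and denominator to get the reduced form.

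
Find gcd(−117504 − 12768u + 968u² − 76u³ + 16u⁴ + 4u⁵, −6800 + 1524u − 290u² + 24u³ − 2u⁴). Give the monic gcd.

By polynomial division,
  4u⁵ + 16u⁴ − 76u³ + 968u² − 12768u − 117504 = (−2u − 32)(−2u⁴ + 24u³ − 290u² + 1524u − 6800) + (112u³ − 5264u² + 22400u − 335104)
  −2u⁴ + 24u³ − 290u² + 1524u − 6800 = (−(1/56)u − 5/8)(112u³ − 5264u² + 22400u − 335104) + (−3180u² + 9540u − 216240)
  112u³ − 5264u² + 22400u − 335104 = (−(28/795)u + 1232/795)(−3180u² + 9540u − 216240) + (0)
Last nonzero remainder: −3180u² + 9540u − 216240. Dividing through by −3180 gives the monic gcd u² − 3u + 68.

68 − 3u + u²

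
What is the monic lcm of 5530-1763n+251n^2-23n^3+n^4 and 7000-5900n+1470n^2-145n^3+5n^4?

Apply the Euclidean algorithm:
  n^4-23n^3+251n^2-1763n+5530 = (1/5)(5n^4-145n^3+1470n^2-5900n+7000) + (6n^3-43n^2-583n+4130)
  5n^4-145n^3+1470n^2-5900n+7000 = ((5/6)n-655/36)(6n^3-43n^2-583n+4130) + ((42245/36)n^2-(718165/36)n+1478575/18)
  6n^3-43n^2-583n+4130 = ((216/42245)n+2124/42245)((42245/36)n^2-(718165/36)n+1478575/18) + (0)
Last nonzero remainder: (42245/36)n^2-(718165/36)n+1478575/18. Dividing through by 42245/36 gives the monic gcd n^2-17n+70.
Then lcm(f, g) = f·g / gcd(f, g); expanding and making the result monic gives the answer.

110600-101620n+31706n^2-5235n^3+547n^4-35n^5+n^6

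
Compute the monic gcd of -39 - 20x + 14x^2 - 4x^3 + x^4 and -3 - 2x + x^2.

-3 - 2x + x^2

Euclidean algorithm in ℚ[x]:
  x^4 - 4x^3 + 14x^2 - 20x - 39 = (x^2 - 2x + 13)(x^2 - 2x - 3) + (0)
The last nonzero remainder x^2 - 2x - 3 is already monic.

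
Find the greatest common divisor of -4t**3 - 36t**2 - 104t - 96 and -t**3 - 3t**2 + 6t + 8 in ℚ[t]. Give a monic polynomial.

t + 4

Apply the Euclidean algorithm:
  -4t**3 - 36t**2 - 104t - 96 = (4)(-t**3 - 3t**2 + 6t + 8) + (-24t**2 - 128t - 128)
  -t**3 - 3t**2 + 6t + 8 = ((1/24)t - 7/72)(-24t**2 - 128t - 128) + (-(10/9)t - 40/9)
  -24t**2 - 128t - 128 = ((108/5)t + 144/5)(-(10/9)t - 40/9) + (0)
Last nonzero remainder: -(10/9)t - 40/9. Dividing through by -10/9 gives the monic gcd t + 4.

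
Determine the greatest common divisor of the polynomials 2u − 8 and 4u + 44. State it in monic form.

1

By polynomial division,
  2u − 8 = (1/2)(4u + 44) + (−30)
  4u + 44 = (−(2/15)u − 22/15)(−30) + (0)
The last nonzero remainder is the constant −30, so the polynomials are coprime and gcd = 1.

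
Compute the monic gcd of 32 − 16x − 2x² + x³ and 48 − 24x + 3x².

−4 + x

By polynomial division,
  x³ − 2x² − 16x + 32 = ((1/3)x + 2)(3x² − 24x + 48) + (16x − 64)
  3x² − 24x + 48 = ((3/16)x − 3/4)(16x − 64) + (0)
Last nonzero remainder: 16x − 64. Dividing through by 16 gives the monic gcd x − 4.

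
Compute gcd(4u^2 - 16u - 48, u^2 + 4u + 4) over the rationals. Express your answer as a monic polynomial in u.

u + 2

Apply the Euclidean algorithm:
  4u^2 - 16u - 48 = (4)(u^2 + 4u + 4) + (-32u - 64)
  u^2 + 4u + 4 = (-(1/32)u - 1/16)(-32u - 64) + (0)
Last nonzero remainder: -32u - 64. Dividing through by -32 gives the monic gcd u + 2.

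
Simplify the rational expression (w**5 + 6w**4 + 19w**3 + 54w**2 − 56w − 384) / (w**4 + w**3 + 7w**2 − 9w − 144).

Apply the Euclidean algorithm:
  w**5 + 6w**4 + 19w**3 + 54w**2 − 56w − 384 = (w + 5)(w**4 + w**3 + 7w**2 − 9w − 144) + (7w**3 + 28w**2 + 133w + 336)
  w**4 + w**3 + 7w**2 − 9w − 144 = ((1/7)w − 3/7)(7w**3 + 28w**2 + 133w + 336) + (0)
Last nonzero remainder: 7w**3 + 28w**2 + 133w + 336. Dividing through by 7 gives the monic gcd w**3 + 4w**2 + 19w + 48.
Cancel w**3 + 4w**2 + 19w + 48 from numerator and denominator to get the reduced form.

(w**2 + 2w − 8)/(w − 3)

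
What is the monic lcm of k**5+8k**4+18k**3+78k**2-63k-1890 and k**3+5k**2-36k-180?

Euclidean algorithm in ℚ[k]:
  k**5+8k**4+18k**3+78k**2-63k-1890 = (k**2+3k+39)(k**3+5k**2-36k-180) + (171k**2+1881k+5130)
  k**3+5k**2-36k-180 = ((1/171)k-2/57)(171k**2+1881k+5130) + (0)
Last nonzero remainder: 171k**2+1881k+5130. Dividing through by 171 gives the monic gcd k**2+11k+30.
Then lcm(f, g) = f·g / gcd(f, g); expanding and making the result monic gives the answer.

k**6+2k**5-30k**4-30k**3-531k**2-1512k+11340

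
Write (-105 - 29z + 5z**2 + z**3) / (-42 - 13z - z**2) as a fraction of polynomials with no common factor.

By polynomial division,
  z**3 + 5z**2 - 29z - 105 = (-z + 8)(-z**2 - 13z - 42) + (33z + 231)
  -z**2 - 13z - 42 = (-(1/33)z - 2/11)(33z + 231) + (0)
Last nonzero remainder: 33z + 231. Dividing through by 33 gives the monic gcd z + 7.
Cancel z + 7 from numerator and denominator to get the reduced form.

(15 + 2z - z**2)/(6 + z)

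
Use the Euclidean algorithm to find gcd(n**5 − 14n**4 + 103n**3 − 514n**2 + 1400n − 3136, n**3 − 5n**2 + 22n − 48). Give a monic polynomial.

Apply the Euclidean algorithm:
  n**5 − 14n**4 + 103n**3 − 514n**2 + 1400n − 3136 = (n**2 − 9n + 36)(n**3 − 5n**2 + 22n − 48) + (−88n**2 + 176n − 1408)
  n**3 − 5n**2 + 22n − 48 = (−(1/88)n + 3/88)(−88n**2 + 176n − 1408) + (0)
Last nonzero remainder: −88n**2 + 176n − 1408. Dividing through by −88 gives the monic gcd n**2 − 2n + 16.

n**2 − 2n + 16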